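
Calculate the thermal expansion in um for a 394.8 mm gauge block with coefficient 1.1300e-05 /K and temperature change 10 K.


dL = L * alpha * dT
= 394.8 * 1.1300e-05 * 10
= 0.0446124 mm
dL_um = 0.0446124 * 1000 = 44.6124 um

44.6124


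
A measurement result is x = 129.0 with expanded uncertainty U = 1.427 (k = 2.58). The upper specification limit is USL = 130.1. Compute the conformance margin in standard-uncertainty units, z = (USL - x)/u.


u = U / k = 1.427 / 2.58 = 0.55310078
margin = |USL - x| = |130.1 - 129.0| = 1.1
z = margin / u = 1.1 / 0.55310078
z = 1.9888

1.9888


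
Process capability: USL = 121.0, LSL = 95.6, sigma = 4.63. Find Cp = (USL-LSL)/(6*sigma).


Cp = (USL - LSL) / (6 * sigma)
= (121.0 - 95.6) / (6 * 4.63)
= 25.4000 / 27.7800
= 0.9143

0.9143


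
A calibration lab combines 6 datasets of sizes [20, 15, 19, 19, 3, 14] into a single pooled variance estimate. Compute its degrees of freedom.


nu = sum_i (n_i - 1)
nu = ((20 - 1) + (15 - 1) + (19 - 1) + (19 - 1) + (3 - 1) + (14 - 1))
nu = 19 + 14 + 18 + 18 + 2 + 13
nu = 84

84


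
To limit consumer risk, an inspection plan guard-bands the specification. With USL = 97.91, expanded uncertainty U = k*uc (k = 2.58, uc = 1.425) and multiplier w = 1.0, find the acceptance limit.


U = k * uc = 2.58 * 1.425 = 3.6765
guard band g = w * U = 1.0 * 3.6765 = 3.6765
AL = USL - g = 97.91 - 3.6765
AL = 94.2335

94.2335


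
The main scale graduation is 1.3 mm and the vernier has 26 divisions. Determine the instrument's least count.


LC = MSD / n_div
= 1.3 / 26
= 0.0500

0.0500


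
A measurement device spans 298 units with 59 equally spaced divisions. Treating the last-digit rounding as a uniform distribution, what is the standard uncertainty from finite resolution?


resolution = range / divisions
resolution = 298 / 59 = 5.0508475
u_res = resolution / (2*sqrt(3))
u_res = 5.0508475 / 3.4641016
u_res = 1.4581

1.4581


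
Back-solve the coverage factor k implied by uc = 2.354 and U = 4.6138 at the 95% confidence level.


k = U / uc
k = 4.6138 / 2.354
k = 1.96

1.96


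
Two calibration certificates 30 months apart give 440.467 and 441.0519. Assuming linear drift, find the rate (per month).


rate = (v2 - v1) / months
= (441.0519 - 440.467) / 30
= 0.5849 / 30
= 0.0195

0.0195


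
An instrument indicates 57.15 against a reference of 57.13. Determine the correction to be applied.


Correction = standard - reading
= 57.13 - 57.15
= -0.0200

-0.0200


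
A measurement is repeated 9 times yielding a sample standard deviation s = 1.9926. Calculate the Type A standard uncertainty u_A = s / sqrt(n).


u_A = s / sqrt(n)
u_A = 1.9926 / sqrt(9)
u_A = 1.9926 / 3
u_A = 0.6642

0.6642


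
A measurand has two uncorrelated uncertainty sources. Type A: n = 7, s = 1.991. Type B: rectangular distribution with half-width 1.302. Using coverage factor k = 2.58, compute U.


u_A = s / sqrt(n) = 1.991 / sqrt(7) = 0.75252727
u_B = half_width / sqrt(3) = 1.302 / sqrt(3) = 0.75171005
uc = sqrt(u_A^2 + u_B^2) = sqrt(0.75252727^2 + 0.75171005^2) = 1.0636566
U = k * uc = 2.58 * 1.0636566
U = 2.7442

2.7442


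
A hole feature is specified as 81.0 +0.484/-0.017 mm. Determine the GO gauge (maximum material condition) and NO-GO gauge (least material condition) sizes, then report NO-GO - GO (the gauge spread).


GO = nominal - lower_tol (smallest hole = maximum material condition)
GO = 81.0 - 0.017 = 80.983
NO-GO = nominal + upper_tol (largest hole = least material condition)
NO-GO = 81.0 + 0.484 = 81.484
spread = NO-GO - GO = 81.484 - 80.983 = 0.5010

0.5010


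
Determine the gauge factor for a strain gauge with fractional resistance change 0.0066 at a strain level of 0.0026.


GF = (dR/R) / epsilon
= 0.0066 / 0.0026
= 2.5385

2.5385


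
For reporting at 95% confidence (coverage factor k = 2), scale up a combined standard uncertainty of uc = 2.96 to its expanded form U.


U = k * uc
U = 2 * 2.96
U = 5.9200

5.9200


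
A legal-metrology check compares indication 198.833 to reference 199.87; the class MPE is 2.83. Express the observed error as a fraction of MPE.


e = indication - reference = 198.833 - 199.87 = -1.0370
|e| = 1.0370
ratio = |e| / MPE = 1.0370 / 2.83
ratio = 0.3664

0.3664


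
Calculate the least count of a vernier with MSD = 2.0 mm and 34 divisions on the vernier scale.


LC = MSD / n_div
= 2.0 / 34
= 0.0588

0.0588


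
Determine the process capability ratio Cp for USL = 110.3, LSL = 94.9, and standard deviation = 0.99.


Cp = (USL - LSL) / (6 * sigma)
= (110.3 - 94.9) / (6 * 0.99)
= 15.4000 / 5.9400
= 2.5926

2.5926


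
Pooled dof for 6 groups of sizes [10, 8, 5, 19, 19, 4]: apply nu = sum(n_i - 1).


nu = sum_i (n_i - 1)
nu = ((10 - 1) + (8 - 1) + (5 - 1) + (19 - 1) + (19 - 1) + (4 - 1))
nu = 9 + 7 + 4 + 18 + 18 + 3
nu = 59

59


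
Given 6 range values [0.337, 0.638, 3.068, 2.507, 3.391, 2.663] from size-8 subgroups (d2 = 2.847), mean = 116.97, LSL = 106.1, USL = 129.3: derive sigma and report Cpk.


R_bar = (0.337 + 0.638 + 3.068 + 2.507 + 3.391 + 2.663) / 6 = 2.1006667
sigma = R_bar / d2 = 2.1006667 / 2.847 = 0.73785272
Cp = (USL - LSL)/(6*sigma) = (129.3 - 106.1)/(6*0.73785272) = 5.2404
Cpu = (129.3 - 116.97)/(3*0.73785272) = 5.5702
Cpl = (116.97 - 106.1)/(3*0.73785272) = 4.9106
Cpk = min(Cpu, Cpl) = 4.9106

4.9106


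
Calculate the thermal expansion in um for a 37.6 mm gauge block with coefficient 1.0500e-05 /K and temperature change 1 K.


dL = L * alpha * dT
= 37.6 * 1.0500e-05 * 1
= 3.9480000e-04 mm
dL_um = 3.9480000e-04 * 1000 = 0.3948 um

0.3948


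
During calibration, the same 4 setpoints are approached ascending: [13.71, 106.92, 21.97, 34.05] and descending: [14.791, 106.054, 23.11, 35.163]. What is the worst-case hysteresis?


|13.71 - 14.791| = 1.0810
|106.92 - 106.054| = 0.8660
|21.97 - 23.11| = 1.1400
|34.05 - 35.163| = 1.1130
hysteresis = max(diffs) = 1.1400

1.1400


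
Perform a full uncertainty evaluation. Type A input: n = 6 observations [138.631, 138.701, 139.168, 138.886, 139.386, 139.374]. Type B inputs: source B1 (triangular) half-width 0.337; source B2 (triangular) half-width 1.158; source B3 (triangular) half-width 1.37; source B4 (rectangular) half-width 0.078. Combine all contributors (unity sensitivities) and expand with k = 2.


mean = (138.631 + 138.701 + 139.168 + 138.886 + 139.386 + 139.374) / 6 = 139.0243333
s = sqrt(sum((x - mean)^2)/(n-1)) = 0.33229545
u_A = s / sqrt(n) = 0.33229545 / sqrt(6) = 0.13565905
u_B1 = 0.337 / sqrt(6) = 0.13757967
u_B2 = 1.158 / sqrt(6) = 0.47275152
u_B3 = 1.37 / sqrt(6) = 0.55930016
u_B4 = 0.078 / sqrt(3) = 0.045033321
uc = sqrt(0.13565905^2 + 0.13757967^2 + 0.47275152^2 + 0.55930016^2 + 0.045033321^2) = 0.75872934
U = k * uc = 2 * 0.75872934
U = 1.5175

1.5175


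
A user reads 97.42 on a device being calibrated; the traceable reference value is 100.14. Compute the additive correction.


Correction = standard - reading
= 100.14 - 97.42
= 2.7200

2.7200


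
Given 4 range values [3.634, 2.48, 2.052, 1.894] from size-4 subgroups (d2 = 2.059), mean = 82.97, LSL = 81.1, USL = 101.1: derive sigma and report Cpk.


R_bar = (3.634 + 2.48 + 2.052 + 1.894) / 4 = 2.515
sigma = R_bar / d2 = 2.515 / 2.059 = 1.2214667
Cp = (USL - LSL)/(6*sigma) = (101.1 - 81.1)/(6*1.2214667) = 2.7290
Cpu = (101.1 - 82.97)/(3*1.2214667) = 4.9476
Cpl = (82.97 - 81.1)/(3*1.2214667) = 0.5103
Cpk = min(Cpu, Cpl) = 0.5103

0.5103


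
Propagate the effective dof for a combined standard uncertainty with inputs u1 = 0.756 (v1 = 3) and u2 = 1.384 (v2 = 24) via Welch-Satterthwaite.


uc = sqrt(u1^2 + u2^2) = sqrt(0.756^2 + 1.384^2) = 1.57702
v_eff = uc^4 / (u1^4/v1 + u2^4/v2)
= 1.57702^4 / (0.756^4/3 + 1.384^4/24)
= 6.1851296 / 0.26175829
v_eff = 23.6292

23.6292


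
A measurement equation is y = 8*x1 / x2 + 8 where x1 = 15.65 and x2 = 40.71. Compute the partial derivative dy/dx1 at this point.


y = 8*x1 / x2 + 8
dy/dx1 = 8/x2
Evaluate at x2 = 40.71: c1 = 8 / 40.71
c1 = 0.1965

0.1965


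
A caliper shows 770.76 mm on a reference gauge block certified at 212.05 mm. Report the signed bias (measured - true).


Systematic error = measured - true
= 770.76 - 212.05
= 558.7100

558.7100


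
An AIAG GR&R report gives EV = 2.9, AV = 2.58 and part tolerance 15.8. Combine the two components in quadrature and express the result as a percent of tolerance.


GRR = sqrt(EV^2 + AV^2) = sqrt(2.9^2 + 2.58^2) = 3.8815461
%GRR = GRR / tol * 100 = 3.8815461 / 15.8 * 100
%GRR = 24.5667

24.5667


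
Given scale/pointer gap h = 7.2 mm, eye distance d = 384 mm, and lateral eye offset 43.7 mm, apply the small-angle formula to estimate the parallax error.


error = h * offset / d
= 7.2 * 43.7 / 384
= 0.8194

0.8194


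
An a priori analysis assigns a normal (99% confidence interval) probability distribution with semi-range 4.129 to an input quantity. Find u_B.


u_B = half_width / 2.576
u_B = 4.129 / 2.576
u_B = 1.6029

1.6029


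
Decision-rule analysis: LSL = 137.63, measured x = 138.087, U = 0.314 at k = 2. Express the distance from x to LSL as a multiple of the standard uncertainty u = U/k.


u = U / k = 0.314 / 2 = 0.157
margin = |LSL - x| = |137.63 - 138.087| = 0.457
z = margin / u = 0.457 / 0.157
z = 2.9108

2.9108


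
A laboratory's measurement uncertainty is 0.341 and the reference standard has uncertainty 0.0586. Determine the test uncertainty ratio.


TUR = u_lab / u_ref
= 0.341 / 0.0586
= 5.8191

5.8191


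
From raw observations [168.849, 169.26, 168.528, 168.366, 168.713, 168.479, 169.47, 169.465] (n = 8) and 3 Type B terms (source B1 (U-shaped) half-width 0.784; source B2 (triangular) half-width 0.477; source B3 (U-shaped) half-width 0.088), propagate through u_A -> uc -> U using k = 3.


mean = (168.849 + 169.26 + 168.528 + 168.366 + 168.713 + 168.479 + 169.47 + 169.465) / 8 = 168.89125
s = sqrt(sum((x - mean)^2)/(n-1)) = 0.4490408
u_A = s / sqrt(n) = 0.4490408 / sqrt(8) = 0.1587599
u_B1 = 0.784 / sqrt(2) = 0.55437172
u_B2 = 0.477 / sqrt(6) = 0.19473443
u_B3 = 0.088 / sqrt(2) = 0.062225397
uc = sqrt(0.1587599^2 + 0.55437172^2 + 0.19473443^2 + 0.062225397^2) = 0.61182204
U = k * uc = 3 * 0.61182204
U = 1.8355

1.8355


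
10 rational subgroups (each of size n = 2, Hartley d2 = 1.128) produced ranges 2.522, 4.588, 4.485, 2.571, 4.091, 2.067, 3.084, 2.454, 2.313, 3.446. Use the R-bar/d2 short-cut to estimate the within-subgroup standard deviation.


R_bar = (2.522 + 4.588 + 4.485 + 2.571 + 4.091 + 2.067 + 3.084 + 2.454 + 2.313 + 3.446) / 10
R_bar = 31.621 / 10 = 3.1621
sigma_hat = R_bar / d2 = 3.1621 / 1.128 = 2.8033

2.8033


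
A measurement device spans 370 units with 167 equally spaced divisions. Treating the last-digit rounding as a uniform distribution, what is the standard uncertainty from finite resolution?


resolution = range / divisions
resolution = 370 / 167 = 2.2155689
u_res = resolution / (2*sqrt(3))
u_res = 2.2155689 / 3.4641016
u_res = 0.6396

0.6396


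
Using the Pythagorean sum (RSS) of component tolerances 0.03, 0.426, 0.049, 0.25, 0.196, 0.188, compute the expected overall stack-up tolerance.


RSS = sqrt(0.03^2 + 0.426^2 + 0.049^2 + 0.25^2 + 0.196^2 + 0.188^2)
= sqrt(0.321037)
= 0.5666

0.5666


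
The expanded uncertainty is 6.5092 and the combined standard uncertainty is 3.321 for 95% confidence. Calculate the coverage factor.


k = U / uc
k = 6.5092 / 3.321
k = 1.96

1.96


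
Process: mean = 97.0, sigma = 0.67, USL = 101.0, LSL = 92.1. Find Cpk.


Cpu = (USL - mean) / (3*sigma) = (101.0 - 97.0) / (3*0.67) = 1.9900
Cpl = (mean - LSL) / (3*sigma) = (97.0 - 92.1) / (3*0.67) = 2.4378
Cpk = min(Cpu, Cpl) = 1.9900

1.9900


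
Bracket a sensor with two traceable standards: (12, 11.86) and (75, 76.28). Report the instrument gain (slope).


slope = (y2 - y1) / (x2 - x1)
= (76.28 - 11.86) / (75 - 12)
= 64.4200 / 63
= 1.0225

1.0225


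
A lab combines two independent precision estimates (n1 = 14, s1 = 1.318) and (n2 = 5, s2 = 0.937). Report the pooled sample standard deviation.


s_p = sqrt(((n1-1)*s1^2 + (n2-1)*s2^2) / (n1+n2-2))
numerator = (14-1)*1.318^2 + (5-1)*0.937^2 = 22.582612 + 3.511876 = 26.094488
denominator = 14 + 5 - 2 = 17
s_p^2 = 26.094488 / 17 = 1.5349699
s_p = sqrt(1.5349699) = 1.2389

1.2389


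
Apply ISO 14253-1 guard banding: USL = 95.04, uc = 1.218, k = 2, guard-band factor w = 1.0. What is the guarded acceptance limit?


U = k * uc = 2 * 1.218 = 2.436
guard band g = w * U = 1.0 * 2.436 = 2.436
AL = USL - g = 95.04 - 2.436
AL = 92.6040

92.6040


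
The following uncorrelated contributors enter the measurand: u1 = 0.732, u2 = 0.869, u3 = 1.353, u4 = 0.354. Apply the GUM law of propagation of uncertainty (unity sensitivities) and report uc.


uc = sqrt(0.732^2 + 0.869^2 + 1.353^2 + 0.354^2)
uc = sqrt(3.24691)
uc = 1.8019

1.8019


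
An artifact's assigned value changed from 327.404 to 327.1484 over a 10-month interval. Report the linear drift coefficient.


rate = (v2 - v1) / months
= (327.1484 - 327.404) / 10
= -0.2556 / 10
= -0.0256

-0.0256


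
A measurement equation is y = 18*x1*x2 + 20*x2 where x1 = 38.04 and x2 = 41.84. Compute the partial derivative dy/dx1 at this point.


y = 18*x1*x2 + 20*x2
dy/dx1 = 18*x2
Evaluate at x2 = 41.84: c1 = 18 * 41.84
c1 = 753.1200

753.1200


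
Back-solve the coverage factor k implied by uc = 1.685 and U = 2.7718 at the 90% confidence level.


k = U / uc
k = 2.7718 / 1.685
k = 1.645

1.645


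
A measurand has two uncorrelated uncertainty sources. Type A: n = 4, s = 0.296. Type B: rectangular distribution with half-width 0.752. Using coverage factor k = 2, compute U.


u_A = s / sqrt(n) = 0.296 / sqrt(4) = 0.148
u_B = half_width / sqrt(3) = 0.752 / sqrt(3) = 0.4341674
uc = sqrt(u_A^2 + u_B^2) = sqrt(0.148^2 + 0.4341674^2) = 0.45869961
U = k * uc = 2 * 0.45869961
U = 0.9174

0.9174


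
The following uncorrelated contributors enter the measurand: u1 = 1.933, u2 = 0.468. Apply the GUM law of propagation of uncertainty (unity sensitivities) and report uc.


uc = sqrt(1.933^2 + 0.468^2)
uc = sqrt(3.955513)
uc = 1.9888

1.9888


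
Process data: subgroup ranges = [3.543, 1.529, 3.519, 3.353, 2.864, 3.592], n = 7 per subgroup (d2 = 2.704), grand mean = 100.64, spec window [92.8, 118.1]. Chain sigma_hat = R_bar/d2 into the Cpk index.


R_bar = (3.543 + 1.529 + 3.519 + 3.353 + 2.864 + 3.592) / 6 = 3.0666667
sigma = R_bar / d2 = 3.0666667 / 2.704 = 1.1341223
Cp = (USL - LSL)/(6*sigma) = (118.1 - 92.8)/(6*1.1341223) = 3.7180
Cpu = (118.1 - 100.64)/(3*1.1341223) = 5.1317
Cpl = (100.64 - 92.8)/(3*1.1341223) = 2.3043
Cpk = min(Cpu, Cpl) = 2.3043

2.3043


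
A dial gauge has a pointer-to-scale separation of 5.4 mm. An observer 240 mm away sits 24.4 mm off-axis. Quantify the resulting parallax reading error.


error = h * offset / d
= 5.4 * 24.4 / 240
= 0.5490

0.5490


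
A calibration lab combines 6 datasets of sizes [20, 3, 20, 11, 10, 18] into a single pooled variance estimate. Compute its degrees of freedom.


nu = sum_i (n_i - 1)
nu = ((20 - 1) + (3 - 1) + (20 - 1) + (11 - 1) + (10 - 1) + (18 - 1))
nu = 19 + 2 + 19 + 10 + 9 + 17
nu = 76

76


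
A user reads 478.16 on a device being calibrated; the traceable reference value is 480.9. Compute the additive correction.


Correction = standard - reading
= 480.9 - 478.16
= 2.7400

2.7400


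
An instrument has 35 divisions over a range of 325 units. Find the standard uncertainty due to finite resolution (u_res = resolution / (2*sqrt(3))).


resolution = range / divisions
resolution = 325 / 35 = 9.2857143
u_res = resolution / (2*sqrt(3))
u_res = 9.2857143 / 3.4641016
u_res = 2.6806

2.6806


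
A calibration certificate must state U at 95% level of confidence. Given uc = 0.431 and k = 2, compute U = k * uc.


U = k * uc
U = 2 * 0.431
U = 0.8620

0.8620


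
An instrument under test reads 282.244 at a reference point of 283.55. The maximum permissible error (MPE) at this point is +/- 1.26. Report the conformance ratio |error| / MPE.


e = indication - reference = 282.244 - 283.55 = -1.3060
|e| = 1.3060
ratio = |e| / MPE = 1.3060 / 1.26
ratio = 1.0365

1.0365


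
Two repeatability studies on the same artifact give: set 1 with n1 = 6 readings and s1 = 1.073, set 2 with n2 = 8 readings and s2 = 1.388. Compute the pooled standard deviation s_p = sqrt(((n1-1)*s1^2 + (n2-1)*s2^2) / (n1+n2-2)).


s_p = sqrt(((n1-1)*s1^2 + (n2-1)*s2^2) / (n1+n2-2))
numerator = (6-1)*1.073^2 + (8-1)*1.388^2 = 5.756645 + 13.485808 = 19.242453
denominator = 6 + 8 - 2 = 12
s_p^2 = 19.242453 / 12 = 1.6035378
s_p = sqrt(1.6035378) = 1.2663

1.2663


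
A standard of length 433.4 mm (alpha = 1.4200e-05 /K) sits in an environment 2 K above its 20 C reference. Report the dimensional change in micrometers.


dL = L * alpha * dT
= 433.4 * 1.4200e-05 * 2
= 0.0123086 mm
dL_um = 0.0123086 * 1000 = 12.3086 um

12.3086


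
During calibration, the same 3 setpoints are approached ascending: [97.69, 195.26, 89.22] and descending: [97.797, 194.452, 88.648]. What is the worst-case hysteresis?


|97.69 - 97.797| = 0.1070
|195.26 - 194.452| = 0.8080
|89.22 - 88.648| = 0.5720
hysteresis = max(diffs) = 0.8080

0.8080


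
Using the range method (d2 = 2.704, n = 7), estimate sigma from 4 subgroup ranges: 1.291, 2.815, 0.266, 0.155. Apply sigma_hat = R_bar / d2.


R_bar = (1.291 + 2.815 + 0.266 + 0.155) / 4
R_bar = 4.527 / 4 = 1.13175
sigma_hat = R_bar / d2 = 1.13175 / 2.704 = 0.4185

0.4185


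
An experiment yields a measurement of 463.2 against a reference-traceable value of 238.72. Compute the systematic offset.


Systematic error = measured - true
= 463.2 - 238.72
= 224.4800

224.4800


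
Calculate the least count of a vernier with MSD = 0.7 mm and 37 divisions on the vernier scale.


LC = MSD / n_div
= 0.7 / 37
= 0.0189

0.0189


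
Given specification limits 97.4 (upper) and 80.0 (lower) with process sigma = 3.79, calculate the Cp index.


Cp = (USL - LSL) / (6 * sigma)
= (97.4 - 80.0) / (6 * 3.79)
= 17.4000 / 22.7400
= 0.7652

0.7652


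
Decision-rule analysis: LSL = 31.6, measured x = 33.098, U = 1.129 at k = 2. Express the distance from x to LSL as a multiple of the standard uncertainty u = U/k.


u = U / k = 1.129 / 2 = 0.5645
margin = |LSL - x| = |31.6 - 33.098| = 1.498
z = margin / u = 1.498 / 0.5645
z = 2.6537

2.6537


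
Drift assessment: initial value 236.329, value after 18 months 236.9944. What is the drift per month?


rate = (v2 - v1) / months
= (236.9944 - 236.329) / 18
= 0.6654 / 18
= 0.0370

0.0370


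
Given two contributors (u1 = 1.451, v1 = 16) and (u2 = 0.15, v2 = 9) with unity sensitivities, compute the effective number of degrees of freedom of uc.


uc = sqrt(u1^2 + u2^2) = sqrt(1.451^2 + 0.15^2) = 1.4587327
v_eff = uc^4 / (u1^4/v1 + u2^4/v2)
= 1.4587327^4 / (1.451^4/16 + 0.15^4/9)
= 4.527963 / 0.27710084
v_eff = 16.3405

16.3405


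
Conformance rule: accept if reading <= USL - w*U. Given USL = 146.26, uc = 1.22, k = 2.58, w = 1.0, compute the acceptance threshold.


U = k * uc = 2.58 * 1.22 = 3.1476
guard band g = w * U = 1.0 * 3.1476 = 3.1476
AL = USL - g = 146.26 - 3.1476
AL = 143.1124

143.1124


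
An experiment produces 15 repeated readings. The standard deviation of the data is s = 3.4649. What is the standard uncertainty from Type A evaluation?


u_A = s / sqrt(n)
u_A = 3.4649 / sqrt(15)
u_A = 3.4649 / 3.8729833
u_A = 0.8946

0.8946


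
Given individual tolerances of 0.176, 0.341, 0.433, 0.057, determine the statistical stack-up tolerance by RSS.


RSS = sqrt(0.176^2 + 0.341^2 + 0.433^2 + 0.057^2)
= sqrt(0.337995)
= 0.5814

0.5814


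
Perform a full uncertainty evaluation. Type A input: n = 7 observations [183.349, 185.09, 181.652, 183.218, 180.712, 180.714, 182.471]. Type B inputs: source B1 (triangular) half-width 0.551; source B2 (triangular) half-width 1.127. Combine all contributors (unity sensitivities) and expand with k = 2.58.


mean = (183.349 + 185.09 + 181.652 + 183.218 + 180.712 + 180.714 + 182.471) / 7 = 182.458
s = sqrt(sum((x - mean)^2)/(n-1)) = 1.5831804
u_A = s / sqrt(n) = 1.5831804 / sqrt(7) = 0.59838595
u_B1 = 0.551 / sqrt(6) = 0.22494481
u_B2 = 1.127 / sqrt(6) = 0.46009582
uc = sqrt(0.59838595^2 + 0.22494481^2 + 0.46009582^2) = 0.78762559
U = k * uc = 2.58 * 0.78762559
U = 2.0321

2.0321


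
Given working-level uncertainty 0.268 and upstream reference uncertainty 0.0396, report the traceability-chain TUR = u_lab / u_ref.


TUR = u_lab / u_ref
= 0.268 / 0.0396
= 6.7677

6.7677


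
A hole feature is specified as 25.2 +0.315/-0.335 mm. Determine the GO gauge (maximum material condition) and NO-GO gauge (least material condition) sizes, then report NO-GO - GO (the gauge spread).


GO = nominal - lower_tol (smallest hole = maximum material condition)
GO = 25.2 - 0.335 = 24.865
NO-GO = nominal + upper_tol (largest hole = least material condition)
NO-GO = 25.2 + 0.315 = 25.515
spread = NO-GO - GO = 25.515 - 24.865 = 0.6500

0.6500


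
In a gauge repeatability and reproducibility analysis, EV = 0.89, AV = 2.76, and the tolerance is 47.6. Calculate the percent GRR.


GRR = sqrt(EV^2 + AV^2) = sqrt(0.89^2 + 2.76^2) = 2.8999483
%GRR = GRR / tol * 100 = 2.8999483 / 47.6 * 100
%GRR = 6.0923

6.0923


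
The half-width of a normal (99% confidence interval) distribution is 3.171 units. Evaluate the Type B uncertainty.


u_B = half_width / 2.576
u_B = 3.171 / 2.576
u_B = 1.2310

1.2310


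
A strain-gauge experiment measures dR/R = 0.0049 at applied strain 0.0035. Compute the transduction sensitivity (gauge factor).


GF = (dR/R) / epsilon
= 0.0049 / 0.0035
= 1.4000

1.4000


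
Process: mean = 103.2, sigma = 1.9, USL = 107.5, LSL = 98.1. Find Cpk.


Cpu = (USL - mean) / (3*sigma) = (107.5 - 103.2) / (3*1.9) = 0.7544
Cpl = (mean - LSL) / (3*sigma) = (103.2 - 98.1) / (3*1.9) = 0.8947
Cpk = min(Cpu, Cpl) = 0.7544

0.7544


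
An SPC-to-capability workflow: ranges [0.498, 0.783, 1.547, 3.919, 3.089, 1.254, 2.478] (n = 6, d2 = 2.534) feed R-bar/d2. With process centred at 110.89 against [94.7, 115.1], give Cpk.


R_bar = (0.498 + 0.783 + 1.547 + 3.919 + 3.089 + 1.254 + 2.478) / 7 = 1.9382857
sigma = R_bar / d2 = 1.9382857 / 2.534 = 0.76491148
Cp = (USL - LSL)/(6*sigma) = (115.1 - 94.7)/(6*0.76491148) = 4.4450
Cpu = (115.1 - 110.89)/(3*0.76491148) = 1.8346
Cpl = (110.89 - 94.7)/(3*0.76491148) = 7.0553
Cpk = min(Cpu, Cpl) = 1.8346

1.8346


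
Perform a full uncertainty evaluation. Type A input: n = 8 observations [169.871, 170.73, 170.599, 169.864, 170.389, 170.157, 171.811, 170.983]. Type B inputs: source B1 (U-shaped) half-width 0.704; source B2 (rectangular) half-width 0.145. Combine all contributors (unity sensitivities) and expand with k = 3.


mean = (169.871 + 170.73 + 170.599 + 169.864 + 170.389 + 170.157 + 171.811 + 170.983) / 8 = 170.5505
s = sqrt(sum((x - mean)^2)/(n-1)) = 0.64635417
u_A = s / sqrt(n) = 0.64635417 / sqrt(8) = 0.22852071
u_B1 = 0.704 / sqrt(2) = 0.49780317
u_B2 = 0.145 / sqrt(3) = 0.083715789
uc = sqrt(0.22852071^2 + 0.49780317^2 + 0.083715789^2) = 0.55411014
U = k * uc = 3 * 0.55411014
U = 1.6623

1.6623


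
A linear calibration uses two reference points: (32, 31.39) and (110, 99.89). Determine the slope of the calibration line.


slope = (y2 - y1) / (x2 - x1)
= (99.89 - 31.39) / (110 - 32)
= 68.5000 / 78
= 0.8782

0.8782


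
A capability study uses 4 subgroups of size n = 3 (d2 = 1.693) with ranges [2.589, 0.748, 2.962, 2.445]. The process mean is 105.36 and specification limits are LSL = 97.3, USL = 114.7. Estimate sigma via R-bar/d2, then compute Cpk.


R_bar = (2.589 + 0.748 + 2.962 + 2.445) / 4 = 2.186
sigma = R_bar / d2 = 2.186 / 1.693 = 1.2911991
Cp = (USL - LSL)/(6*sigma) = (114.7 - 97.3)/(6*1.2911991) = 2.2460
Cpu = (114.7 - 105.36)/(3*1.2911991) = 2.4112
Cpl = (105.36 - 97.3)/(3*1.2911991) = 2.0808
Cpk = min(Cpu, Cpl) = 2.0808

2.0808


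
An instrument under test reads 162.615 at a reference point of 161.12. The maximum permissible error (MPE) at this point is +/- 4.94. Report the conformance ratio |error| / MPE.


e = indication - reference = 162.615 - 161.12 = 1.4950
|e| = 1.4950
ratio = |e| / MPE = 1.4950 / 4.94
ratio = 0.3026

0.3026


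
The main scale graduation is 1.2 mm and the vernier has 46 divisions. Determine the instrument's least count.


LC = MSD / n_div
= 1.2 / 46
= 0.0261

0.0261


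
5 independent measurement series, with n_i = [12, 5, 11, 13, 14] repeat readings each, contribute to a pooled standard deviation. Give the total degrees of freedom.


nu = sum_i (n_i - 1)
nu = ((12 - 1) + (5 - 1) + (11 - 1) + (13 - 1) + (14 - 1))
nu = 11 + 4 + 10 + 12 + 13
nu = 50

50


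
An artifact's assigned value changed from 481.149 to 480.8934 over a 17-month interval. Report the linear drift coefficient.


rate = (v2 - v1) / months
= (480.8934 - 481.149) / 17
= -0.2556 / 17
= -0.0150

-0.0150


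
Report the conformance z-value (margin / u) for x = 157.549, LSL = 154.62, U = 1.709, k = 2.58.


u = U / k = 1.709 / 2.58 = 0.6624031
margin = |LSL - x| = |154.62 - 157.549| = 2.929
z = margin / u = 2.929 / 0.6624031
z = 4.4218

4.4218


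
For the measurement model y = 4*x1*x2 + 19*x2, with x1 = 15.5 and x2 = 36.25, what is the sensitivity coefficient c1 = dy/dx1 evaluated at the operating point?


y = 4*x1*x2 + 19*x2
dy/dx1 = 4*x2
Evaluate at x2 = 36.25: c1 = 4 * 36.25
c1 = 145.0000

145.0000


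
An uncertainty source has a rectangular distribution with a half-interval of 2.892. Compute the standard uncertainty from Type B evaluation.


u_B = half_width / sqrt(3)
u_B = 2.892 / 1.7320508
u_B = 1.6697

1.6697


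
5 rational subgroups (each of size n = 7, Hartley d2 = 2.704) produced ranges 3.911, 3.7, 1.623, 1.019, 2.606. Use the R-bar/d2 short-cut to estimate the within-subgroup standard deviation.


R_bar = (3.911 + 3.7 + 1.623 + 1.019 + 2.606) / 5
R_bar = 12.859 / 5 = 2.5718
sigma_hat = R_bar / d2 = 2.5718 / 2.704 = 0.9511

0.9511


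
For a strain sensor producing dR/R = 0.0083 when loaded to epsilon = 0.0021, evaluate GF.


GF = (dR/R) / epsilon
= 0.0083 / 0.0021
= 3.9524

3.9524


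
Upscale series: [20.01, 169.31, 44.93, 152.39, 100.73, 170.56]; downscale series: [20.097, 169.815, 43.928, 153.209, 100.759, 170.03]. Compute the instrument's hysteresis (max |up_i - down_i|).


|20.01 - 20.097| = 0.0870
|169.31 - 169.815| = 0.5050
|44.93 - 43.928| = 1.0020
|152.39 - 153.209| = 0.8190
|100.73 - 100.759| = 0.0290
|170.56 - 170.03| = 0.5300
hysteresis = max(diffs) = 1.0020

1.0020


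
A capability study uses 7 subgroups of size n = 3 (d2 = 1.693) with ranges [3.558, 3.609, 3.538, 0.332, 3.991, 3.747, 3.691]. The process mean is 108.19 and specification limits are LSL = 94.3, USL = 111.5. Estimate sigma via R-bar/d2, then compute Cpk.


R_bar = (3.558 + 3.609 + 3.538 + 0.332 + 3.991 + 3.747 + 3.691) / 7 = 3.2094286
sigma = R_bar / d2 = 3.2094286 / 1.693 = 1.895705
Cp = (USL - LSL)/(6*sigma) = (111.5 - 94.3)/(6*1.895705) = 1.5122
Cpu = (111.5 - 108.19)/(3*1.895705) = 0.5820
Cpl = (108.19 - 94.3)/(3*1.895705) = 2.4424
Cpk = min(Cpu, Cpl) = 0.5820

0.5820


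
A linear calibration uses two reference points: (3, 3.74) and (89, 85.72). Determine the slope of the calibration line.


slope = (y2 - y1) / (x2 - x1)
= (85.72 - 3.74) / (89 - 3)
= 81.9800 / 86
= 0.9533

0.9533


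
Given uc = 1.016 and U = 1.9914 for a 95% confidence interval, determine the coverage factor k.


k = U / uc
k = 1.9914 / 1.016
k = 1.96

1.96


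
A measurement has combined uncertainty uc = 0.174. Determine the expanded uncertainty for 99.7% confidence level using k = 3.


U = k * uc
U = 3 * 0.174
U = 0.5220

0.5220


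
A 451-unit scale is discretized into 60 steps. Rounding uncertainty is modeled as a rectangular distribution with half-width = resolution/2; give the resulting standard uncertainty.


resolution = range / divisions
resolution = 451 / 60 = 7.5166667
u_res = resolution / (2*sqrt(3))
u_res = 7.5166667 / 3.4641016
u_res = 2.1699

2.1699


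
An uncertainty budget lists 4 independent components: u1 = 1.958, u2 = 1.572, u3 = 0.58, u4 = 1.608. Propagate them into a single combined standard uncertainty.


uc = sqrt(1.958^2 + 1.572^2 + 0.58^2 + 1.608^2)
uc = sqrt(9.227012)
uc = 3.0376

3.0376


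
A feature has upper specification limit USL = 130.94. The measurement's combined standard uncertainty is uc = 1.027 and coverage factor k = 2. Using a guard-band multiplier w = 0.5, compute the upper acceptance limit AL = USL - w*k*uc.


U = k * uc = 2 * 1.027 = 2.054
guard band g = w * U = 0.5 * 2.054 = 1.027
AL = USL - g = 130.94 - 1.027
AL = 129.9130

129.9130


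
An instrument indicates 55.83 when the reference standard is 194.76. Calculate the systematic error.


Systematic error = measured - true
= 55.83 - 194.76
= -138.9300

-138.9300


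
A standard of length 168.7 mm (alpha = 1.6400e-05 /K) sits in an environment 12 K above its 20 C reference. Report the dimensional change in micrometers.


dL = L * alpha * dT
= 168.7 * 1.6400e-05 * 12
= 0.0332002 mm
dL_um = 0.0332002 * 1000 = 33.2002 um

33.2002


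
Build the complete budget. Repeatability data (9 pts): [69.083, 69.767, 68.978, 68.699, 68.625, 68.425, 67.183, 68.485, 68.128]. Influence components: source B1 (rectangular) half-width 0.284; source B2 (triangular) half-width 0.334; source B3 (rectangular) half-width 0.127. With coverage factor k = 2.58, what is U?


mean = (69.083 + 69.767 + 68.978 + 68.699 + 68.625 + 68.425 + 67.183 + 68.485 + 68.128) / 9 = 68.597
s = sqrt(sum((x - mean)^2)/(n-1)) = 0.70913063
u_A = s / sqrt(n) = 0.70913063 / sqrt(9) = 0.23637688
u_B1 = 0.284 / sqrt(3) = 0.16396748
u_B2 = 0.334 / sqrt(6) = 0.13635493
u_B3 = 0.127 / sqrt(3) = 0.073323484
uc = sqrt(0.23637688^2 + 0.16396748^2 + 0.13635493^2 + 0.073323484^2) = 0.32669307
U = k * uc = 2.58 * 0.32669307
U = 0.8429

0.8429


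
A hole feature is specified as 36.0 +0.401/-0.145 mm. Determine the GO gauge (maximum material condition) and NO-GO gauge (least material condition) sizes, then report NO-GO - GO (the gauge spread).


GO = nominal - lower_tol (smallest hole = maximum material condition)
GO = 36.0 - 0.145 = 35.855
NO-GO = nominal + upper_tol (largest hole = least material condition)
NO-GO = 36.0 + 0.401 = 36.401
spread = NO-GO - GO = 36.401 - 35.855 = 0.5460

0.5460


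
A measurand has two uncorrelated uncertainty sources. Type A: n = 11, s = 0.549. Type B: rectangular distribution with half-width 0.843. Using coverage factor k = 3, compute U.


u_A = s / sqrt(n) = 0.549 / sqrt(11) = 0.16552973
u_B = half_width / sqrt(3) = 0.843 / sqrt(3) = 0.48670628
uc = sqrt(u_A^2 + u_B^2) = sqrt(0.16552973^2 + 0.48670628^2) = 0.51408472
U = k * uc = 3 * 0.51408472
U = 1.5423

1.5423


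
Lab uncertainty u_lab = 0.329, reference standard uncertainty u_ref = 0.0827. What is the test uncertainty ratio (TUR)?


TUR = u_lab / u_ref
= 0.329 / 0.0827
= 3.9782

3.9782


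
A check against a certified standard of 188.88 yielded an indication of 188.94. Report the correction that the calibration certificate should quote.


Correction = standard - reading
= 188.88 - 188.94
= -0.0600

-0.0600


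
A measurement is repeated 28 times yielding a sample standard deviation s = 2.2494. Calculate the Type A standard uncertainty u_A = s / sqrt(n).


u_A = s / sqrt(n)
u_A = 2.2494 / sqrt(28)
u_A = 2.2494 / 5.2915026
u_A = 0.4251

0.4251


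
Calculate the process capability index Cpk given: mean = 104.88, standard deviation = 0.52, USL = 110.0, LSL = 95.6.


Cpu = (USL - mean) / (3*sigma) = (110.0 - 104.88) / (3*0.52) = 3.2821
Cpl = (mean - LSL) / (3*sigma) = (104.88 - 95.6) / (3*0.52) = 5.9487
Cpk = min(Cpu, Cpl) = 3.2821

3.2821


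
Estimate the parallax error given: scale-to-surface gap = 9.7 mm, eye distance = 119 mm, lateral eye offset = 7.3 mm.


error = h * offset / d
= 9.7 * 7.3 / 119
= 0.5950

0.5950


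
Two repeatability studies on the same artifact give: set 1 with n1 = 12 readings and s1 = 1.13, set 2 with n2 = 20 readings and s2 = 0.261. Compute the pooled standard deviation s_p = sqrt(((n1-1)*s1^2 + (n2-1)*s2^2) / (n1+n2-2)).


s_p = sqrt(((n1-1)*s1^2 + (n2-1)*s2^2) / (n1+n2-2))
numerator = (12-1)*1.13^2 + (20-1)*0.261^2 = 14.0459 + 1.294299 = 15.340199
denominator = 12 + 20 - 2 = 30
s_p^2 = 15.340199 / 30 = 0.51133997
s_p = sqrt(0.51133997) = 0.7151

0.7151


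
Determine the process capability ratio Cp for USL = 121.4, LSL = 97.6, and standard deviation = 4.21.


Cp = (USL - LSL) / (6 * sigma)
= (121.4 - 97.6) / (6 * 4.21)
= 23.8000 / 25.2600
= 0.9422

0.9422


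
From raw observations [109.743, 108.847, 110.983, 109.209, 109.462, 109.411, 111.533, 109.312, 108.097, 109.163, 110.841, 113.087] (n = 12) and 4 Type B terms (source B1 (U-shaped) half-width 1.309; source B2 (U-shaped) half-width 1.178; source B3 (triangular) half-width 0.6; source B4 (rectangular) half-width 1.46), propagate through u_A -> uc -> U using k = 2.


mean = (109.743 + 108.847 + 110.983 + 109.209 + 109.462 + 109.411 + 111.533 + 109.312 + 108.097 + 109.163 + 110.841 + 113.087) / 12 = 109.974
s = sqrt(sum((x - mean)^2)/(n-1)) = 1.3816309
u_A = s / sqrt(n) = 1.3816309 / sqrt(12) = 0.39884249
u_B1 = 1.309 / sqrt(2) = 0.92560278
u_B2 = 1.178 / sqrt(2) = 0.83297179
u_B3 = 0.6 / sqrt(6) = 0.24494897
u_B4 = 1.46 / sqrt(3) = 0.84293139
uc = sqrt(0.39884249^2 + 0.92560278^2 + 0.83297179^2 + 0.24494897^2 + 0.84293139^2) = 1.5748623
U = k * uc = 2 * 1.5748623
U = 3.1497

3.1497


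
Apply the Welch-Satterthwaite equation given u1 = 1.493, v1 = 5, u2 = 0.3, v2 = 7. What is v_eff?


uc = sqrt(u1^2 + u2^2) = sqrt(1.493^2 + 0.3^2) = 1.5228424
v_eff = uc^4 / (u1^4/v1 + u2^4/v2)
= 1.5228424^4 / (1.493^4/5 + 0.3^4/7)
= 5.3779881 / 0.99488903
v_eff = 5.4056

5.4056


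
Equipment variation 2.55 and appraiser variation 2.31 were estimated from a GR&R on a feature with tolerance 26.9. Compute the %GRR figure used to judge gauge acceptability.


GRR = sqrt(EV^2 + AV^2) = sqrt(2.55^2 + 2.31^2) = 3.4407267
%GRR = GRR / tol * 100 = 3.4407267 / 26.9 * 100
%GRR = 12.7908

12.7908


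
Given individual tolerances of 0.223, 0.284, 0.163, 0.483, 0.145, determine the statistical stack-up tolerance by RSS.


RSS = sqrt(0.223^2 + 0.284^2 + 0.163^2 + 0.483^2 + 0.145^2)
= sqrt(0.411268)
= 0.6413

0.6413


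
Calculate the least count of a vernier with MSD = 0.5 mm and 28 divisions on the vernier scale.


LC = MSD / n_div
= 0.5 / 28
= 0.0179

0.0179


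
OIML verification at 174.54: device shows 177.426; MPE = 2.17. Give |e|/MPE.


e = indication - reference = 177.426 - 174.54 = 2.8860
|e| = 2.8860
ratio = |e| / MPE = 2.8860 / 2.17
ratio = 1.3300

1.3300


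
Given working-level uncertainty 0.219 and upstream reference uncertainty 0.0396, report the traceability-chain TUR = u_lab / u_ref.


TUR = u_lab / u_ref
= 0.219 / 0.0396
= 5.5303

5.5303


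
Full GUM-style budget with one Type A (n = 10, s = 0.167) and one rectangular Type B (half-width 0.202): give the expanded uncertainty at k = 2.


u_A = s / sqrt(n) = 0.167 / sqrt(10) = 0.052810037
u_B = half_width / sqrt(3) = 0.202 / sqrt(3) = 0.11662475
uc = sqrt(u_A^2 + u_B^2) = sqrt(0.052810037^2 + 0.11662475^2) = 0.12802434
U = k * uc = 2 * 0.12802434
U = 0.2560

0.2560


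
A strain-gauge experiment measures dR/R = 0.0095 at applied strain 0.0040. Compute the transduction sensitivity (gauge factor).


GF = (dR/R) / epsilon
= 0.0095 / 0.0040
= 2.3750

2.3750


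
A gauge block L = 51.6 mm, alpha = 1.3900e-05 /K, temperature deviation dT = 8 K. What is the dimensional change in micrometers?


dL = L * alpha * dT
= 51.6 * 1.3900e-05 * 8
= 0.0057379 mm
dL_um = 0.0057379 * 1000 = 5.7379 um

5.7379


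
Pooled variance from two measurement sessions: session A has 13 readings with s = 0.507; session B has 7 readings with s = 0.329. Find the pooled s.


s_p = sqrt(((n1-1)*s1^2 + (n2-1)*s2^2) / (n1+n2-2))
numerator = (13-1)*0.507^2 + (7-1)*0.329^2 = 3.084588 + 0.649446 = 3.734034
denominator = 13 + 7 - 2 = 18
s_p^2 = 3.734034 / 18 = 0.20744633
s_p = sqrt(0.20744633) = 0.4555

0.4555


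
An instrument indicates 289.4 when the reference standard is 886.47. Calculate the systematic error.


Systematic error = measured - true
= 289.4 - 886.47
= -597.0700

-597.0700


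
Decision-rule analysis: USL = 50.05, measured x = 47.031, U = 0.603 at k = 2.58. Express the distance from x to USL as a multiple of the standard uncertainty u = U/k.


u = U / k = 0.603 / 2.58 = 0.23372093
margin = |USL - x| = |50.05 - 47.031| = 3.019
z = margin / u = 3.019 / 0.23372093
z = 12.9171

12.9171


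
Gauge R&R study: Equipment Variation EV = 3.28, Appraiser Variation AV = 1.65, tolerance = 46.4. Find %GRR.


GRR = sqrt(EV^2 + AV^2) = sqrt(3.28^2 + 1.65^2) = 3.6716345
%GRR = GRR / tol * 100 = 3.6716345 / 46.4 * 100
%GRR = 7.9130

7.9130


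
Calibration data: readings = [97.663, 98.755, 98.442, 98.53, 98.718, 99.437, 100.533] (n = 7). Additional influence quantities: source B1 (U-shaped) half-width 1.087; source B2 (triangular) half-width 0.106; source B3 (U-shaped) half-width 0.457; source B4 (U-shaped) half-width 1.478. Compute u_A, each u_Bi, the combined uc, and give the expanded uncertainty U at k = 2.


mean = (97.663 + 98.755 + 98.442 + 98.53 + 98.718 + 99.437 + 100.533) / 7 = 98.86828571
s = sqrt(sum((x - mean)^2)/(n-1)) = 0.90175749
u_A = s / sqrt(n) = 0.90175749 / sqrt(7) = 0.34083229
u_B1 = 1.087 / sqrt(2) = 0.76862507
u_B2 = 0.106 / sqrt(6) = 0.043274319
u_B3 = 0.457 / sqrt(2) = 0.3231478
u_B4 = 1.478 / sqrt(2) = 1.0451038
uc = sqrt(0.34083229^2 + 0.76862507^2 + 0.043274319^2 + 0.3231478^2 + 1.0451038^2) = 1.380395
U = k * uc = 2 * 1.380395
U = 2.7608

2.7608


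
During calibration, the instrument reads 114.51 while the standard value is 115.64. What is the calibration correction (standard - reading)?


Correction = standard - reading
= 115.64 - 114.51
= 1.1300

1.1300


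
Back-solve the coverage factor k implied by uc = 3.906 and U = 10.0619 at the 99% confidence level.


k = U / uc
k = 10.0619 / 3.906
k = 2.576

2.576


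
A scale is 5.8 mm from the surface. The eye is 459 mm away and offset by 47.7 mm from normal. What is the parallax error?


error = h * offset / d
= 5.8 * 47.7 / 459
= 0.6027

0.6027


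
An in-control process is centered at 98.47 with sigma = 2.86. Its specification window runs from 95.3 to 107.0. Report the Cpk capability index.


Cpu = (USL - mean) / (3*sigma) = (107.0 - 98.47) / (3*2.86) = 0.9942
Cpl = (mean - LSL) / (3*sigma) = (98.47 - 95.3) / (3*2.86) = 0.3695
Cpk = min(Cpu, Cpl) = 0.3695

0.3695


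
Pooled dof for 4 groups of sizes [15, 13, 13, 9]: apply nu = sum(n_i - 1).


nu = sum_i (n_i - 1)
nu = ((15 - 1) + (13 - 1) + (13 - 1) + (9 - 1))
nu = 14 + 12 + 12 + 8
nu = 46

46


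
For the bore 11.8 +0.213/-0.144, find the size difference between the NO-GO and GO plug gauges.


GO = nominal - lower_tol (smallest hole = maximum material condition)
GO = 11.8 - 0.144 = 11.656
NO-GO = nominal + upper_tol (largest hole = least material condition)
NO-GO = 11.8 + 0.213 = 12.013
spread = NO-GO - GO = 12.013 - 11.656 = 0.3570

0.3570


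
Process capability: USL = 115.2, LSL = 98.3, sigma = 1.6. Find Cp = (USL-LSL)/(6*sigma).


Cp = (USL - LSL) / (6 * sigma)
= (115.2 - 98.3) / (6 * 1.6)
= 16.9000 / 9.6000
= 1.7604

1.7604


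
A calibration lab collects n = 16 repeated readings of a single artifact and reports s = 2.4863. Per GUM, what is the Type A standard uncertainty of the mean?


u_A = s / sqrt(n)
u_A = 2.4863 / sqrt(16)
u_A = 2.4863 / 4
u_A = 0.6216

0.6216


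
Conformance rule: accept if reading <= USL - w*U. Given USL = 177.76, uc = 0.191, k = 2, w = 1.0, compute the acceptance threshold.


U = k * uc = 2 * 0.191 = 0.382
guard band g = w * U = 1.0 * 0.382 = 0.382
AL = USL - g = 177.76 - 0.382
AL = 177.3780

177.3780
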